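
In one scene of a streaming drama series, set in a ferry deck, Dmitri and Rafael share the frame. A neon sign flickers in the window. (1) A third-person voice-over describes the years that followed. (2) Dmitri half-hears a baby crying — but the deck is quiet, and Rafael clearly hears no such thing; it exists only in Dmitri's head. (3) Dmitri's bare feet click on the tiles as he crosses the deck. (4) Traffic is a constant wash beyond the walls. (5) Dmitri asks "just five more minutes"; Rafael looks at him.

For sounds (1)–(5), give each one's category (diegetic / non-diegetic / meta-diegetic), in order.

Sound (1): external voice-over — not a character, not heard by anyone in the scene, so non-diegetic.
(2) is meta-diegetic: the sound is imagined by Dmitri; nothing in the story world is producing it and Rafael can't hear it.
Sound (3): a character's body making contact with the set — an in-world sound, so diegetic.
(4) is diegetic: traffic is part of the location's real environment.
(5) is diegetic: spoken by a character present in the story world.

non-diegetic, meta-diegetic, diegetic, diegetic, diegetic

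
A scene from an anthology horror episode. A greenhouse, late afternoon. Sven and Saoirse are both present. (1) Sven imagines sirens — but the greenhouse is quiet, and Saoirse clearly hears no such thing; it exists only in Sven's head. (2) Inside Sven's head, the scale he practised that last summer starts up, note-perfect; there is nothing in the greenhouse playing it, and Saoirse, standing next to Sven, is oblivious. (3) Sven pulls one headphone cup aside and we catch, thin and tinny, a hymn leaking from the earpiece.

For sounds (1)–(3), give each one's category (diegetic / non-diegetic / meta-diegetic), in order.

meta-diegetic, meta-diegetic, diegetic

(1) is meta-diegetic: the sound is imagined by Sven; nothing in the story world is producing it and Saoirse can't hear it.
(2) remembered music, private to Sven — Saoirse is oblivious because it isn't in the room → meta-diegetic.
(3) is diegetic: the headphones are an on-screen source.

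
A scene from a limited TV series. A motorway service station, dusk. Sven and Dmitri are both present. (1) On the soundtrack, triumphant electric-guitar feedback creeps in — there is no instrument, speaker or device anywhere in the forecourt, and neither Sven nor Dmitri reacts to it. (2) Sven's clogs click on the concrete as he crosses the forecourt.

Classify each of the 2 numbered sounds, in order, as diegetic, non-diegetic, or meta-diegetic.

(1) nothing in the forecourt produces it and the characters don't hear it — pure soundtrack → non-diegetic.
Sound (2): it's the physical sound of Sven moving in the space, so diegetic.

non-diegetic, diegetic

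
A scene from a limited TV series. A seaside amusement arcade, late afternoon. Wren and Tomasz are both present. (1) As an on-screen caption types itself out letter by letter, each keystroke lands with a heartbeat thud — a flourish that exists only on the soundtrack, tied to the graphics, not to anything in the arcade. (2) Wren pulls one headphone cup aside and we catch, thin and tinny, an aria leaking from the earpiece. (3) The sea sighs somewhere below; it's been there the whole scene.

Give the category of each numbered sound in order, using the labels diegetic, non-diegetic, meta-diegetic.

(1) is non-diegetic: the caption isn't part of the story world, so neither is the sound tied to it.
(2) the earpiece is a real device on Wren's head — source music → diegetic.
(3) it's the actual ambient sound of the location → diegetic.

non-diegetic, diegetic, diegetic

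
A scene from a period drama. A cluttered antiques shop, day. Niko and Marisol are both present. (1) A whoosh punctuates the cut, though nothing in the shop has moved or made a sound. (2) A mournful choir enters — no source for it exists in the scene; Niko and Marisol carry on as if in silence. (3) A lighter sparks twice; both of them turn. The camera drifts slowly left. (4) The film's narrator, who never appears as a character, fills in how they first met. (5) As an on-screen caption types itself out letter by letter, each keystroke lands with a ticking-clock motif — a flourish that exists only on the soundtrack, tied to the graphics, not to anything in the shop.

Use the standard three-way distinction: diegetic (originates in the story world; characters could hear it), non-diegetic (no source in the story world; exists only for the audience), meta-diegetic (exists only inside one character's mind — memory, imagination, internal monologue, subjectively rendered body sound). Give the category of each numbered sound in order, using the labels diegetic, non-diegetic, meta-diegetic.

non-diegetic, non-diegetic, diegetic, non-diegetic, non-diegetic

Sound (1): an editorial stinger — it belongs to the cut, not the story world, so non-diegetic.
(2) is non-diegetic: it has no source in the story world and no character can hear it — it's underscore.
Sound (3): an in-world source (a lighter); characters could hear it, so diegetic.
(4) is non-diegetic: external voice-over — not a character, not heard by anyone in the scene.
Sound (5): the caption isn't part of the story world, so neither is the sound tied to it, so non-diegetic.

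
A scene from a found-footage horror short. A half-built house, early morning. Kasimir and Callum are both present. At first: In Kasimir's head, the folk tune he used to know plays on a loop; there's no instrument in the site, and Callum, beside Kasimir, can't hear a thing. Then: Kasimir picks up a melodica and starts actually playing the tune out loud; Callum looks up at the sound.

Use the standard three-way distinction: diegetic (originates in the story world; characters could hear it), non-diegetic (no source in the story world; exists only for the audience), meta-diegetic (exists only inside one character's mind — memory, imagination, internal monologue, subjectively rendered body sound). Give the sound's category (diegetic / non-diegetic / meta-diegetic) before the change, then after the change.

meta-diegetic, diegetic

Before the change: the tune exists only as Kasimir's private memory; Callum can't hear it → meta-diegetic.
After the change: Kasimir is now producing it live on a melodica, in the room, and Callum hears it → diegetic.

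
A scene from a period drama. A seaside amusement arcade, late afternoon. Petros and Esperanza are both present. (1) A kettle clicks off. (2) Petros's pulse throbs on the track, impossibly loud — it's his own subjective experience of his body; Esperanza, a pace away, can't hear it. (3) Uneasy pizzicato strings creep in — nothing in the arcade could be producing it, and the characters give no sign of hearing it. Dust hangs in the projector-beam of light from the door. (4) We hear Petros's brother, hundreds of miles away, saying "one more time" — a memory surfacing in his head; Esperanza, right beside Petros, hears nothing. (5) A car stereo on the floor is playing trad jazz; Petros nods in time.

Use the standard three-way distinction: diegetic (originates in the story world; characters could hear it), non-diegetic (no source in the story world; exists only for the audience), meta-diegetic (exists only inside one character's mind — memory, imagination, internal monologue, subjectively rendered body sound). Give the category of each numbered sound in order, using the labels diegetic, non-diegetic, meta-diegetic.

(1) a kettle is a real object/event in the scene's world → diegetic.
(2) is meta-diegetic: a subjective body sound — Petros's private perception, inaudible to Esperanza.
(3) is non-diegetic: score with no on-screen or off-screen source; it exists for the audience alone.
Sound (4): a remembered line, private to Petros — not present in the room, not audible to Esperanza, so meta-diegetic.
(5) is diegetic: a car stereo is a physical source in the scene and Petros reacts to it.

diegetic, meta-diegetic, non-diegetic, meta-diegetic, diegetic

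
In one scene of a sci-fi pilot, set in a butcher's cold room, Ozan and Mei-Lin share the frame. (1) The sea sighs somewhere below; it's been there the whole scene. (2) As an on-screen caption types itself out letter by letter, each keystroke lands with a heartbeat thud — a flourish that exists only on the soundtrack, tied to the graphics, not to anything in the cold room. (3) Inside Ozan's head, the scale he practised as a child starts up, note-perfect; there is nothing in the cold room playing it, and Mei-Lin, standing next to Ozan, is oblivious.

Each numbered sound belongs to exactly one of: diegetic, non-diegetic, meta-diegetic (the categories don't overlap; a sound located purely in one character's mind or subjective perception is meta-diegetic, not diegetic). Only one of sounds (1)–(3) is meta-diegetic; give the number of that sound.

3

(1) is diegetic: the sea is part of the location's real environment.
(2) sound married to a title/caption — outside the diegesis by definition → non-diegetic.
(3) the music is a memory playing inside Ozan's mind alone; no real-world source, Mei-Lin can't hear it → meta-diegetic.
Only (3) is meta-diegetic.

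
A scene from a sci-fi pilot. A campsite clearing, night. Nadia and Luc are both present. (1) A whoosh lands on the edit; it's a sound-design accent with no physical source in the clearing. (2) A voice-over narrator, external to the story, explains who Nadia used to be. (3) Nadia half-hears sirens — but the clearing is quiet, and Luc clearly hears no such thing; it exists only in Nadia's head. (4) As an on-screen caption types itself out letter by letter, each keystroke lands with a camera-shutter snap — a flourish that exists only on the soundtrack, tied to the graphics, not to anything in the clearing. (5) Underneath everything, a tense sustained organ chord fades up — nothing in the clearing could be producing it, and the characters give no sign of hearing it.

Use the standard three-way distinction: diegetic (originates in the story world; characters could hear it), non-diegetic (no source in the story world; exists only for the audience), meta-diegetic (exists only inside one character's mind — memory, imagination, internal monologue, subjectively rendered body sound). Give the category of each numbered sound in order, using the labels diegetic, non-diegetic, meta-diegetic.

(1) is non-diegetic: it's a sound-design accent with no in-world source; no one in the scene can hear it.
(2) external voice-over — not a character, not heard by anyone in the scene → non-diegetic.
Sound (3): the sound is imagined by Nadia; nothing in the story world is producing it and Luc can't hear it, so meta-diegetic.
(4) is non-diegetic: sound married to a title/caption — outside the diegesis by definition.
(5) is non-diegetic: score with no on-screen or off-screen source; it exists for the audience alone.

non-diegetic, non-diegetic, meta-diegetic, non-diegetic, non-diegetic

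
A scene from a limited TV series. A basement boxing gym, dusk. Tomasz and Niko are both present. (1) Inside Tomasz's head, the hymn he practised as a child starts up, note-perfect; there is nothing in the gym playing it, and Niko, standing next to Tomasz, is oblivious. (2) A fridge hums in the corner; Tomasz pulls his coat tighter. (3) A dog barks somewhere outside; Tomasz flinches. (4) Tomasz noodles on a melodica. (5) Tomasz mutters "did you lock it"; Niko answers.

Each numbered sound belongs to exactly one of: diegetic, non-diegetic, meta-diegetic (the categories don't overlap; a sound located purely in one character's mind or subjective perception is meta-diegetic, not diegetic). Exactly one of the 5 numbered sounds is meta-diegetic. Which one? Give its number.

1

(1) remembered music, private to Tomasz — Niko is oblivious because it isn't in the room → meta-diegetic.
Sound (2): it's the actual ambient sound of the location, so diegetic.
(3) is diegetic: a dog is a real object/event in the scene's world.
Sound (4): the instrument and the performer are both in the scene, so diegetic.
Sound (5): spoken by a character present in the story world, so diegetic.
Only (1) is meta-diegetic.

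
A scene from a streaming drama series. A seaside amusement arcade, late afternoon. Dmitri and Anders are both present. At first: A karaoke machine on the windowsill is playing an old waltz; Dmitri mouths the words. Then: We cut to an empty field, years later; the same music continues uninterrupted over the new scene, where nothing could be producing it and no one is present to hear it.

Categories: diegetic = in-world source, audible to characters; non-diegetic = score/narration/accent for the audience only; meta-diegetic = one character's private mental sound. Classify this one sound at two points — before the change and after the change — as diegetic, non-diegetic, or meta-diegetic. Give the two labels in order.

Before the change: a karaoke machine is a real in-scene source and Dmitri reacts to it → diegetic.
After the change: there is no longer any in-world source and no one can hear it — it has become underscore → non-diegetic.

diegetic, non-diegetic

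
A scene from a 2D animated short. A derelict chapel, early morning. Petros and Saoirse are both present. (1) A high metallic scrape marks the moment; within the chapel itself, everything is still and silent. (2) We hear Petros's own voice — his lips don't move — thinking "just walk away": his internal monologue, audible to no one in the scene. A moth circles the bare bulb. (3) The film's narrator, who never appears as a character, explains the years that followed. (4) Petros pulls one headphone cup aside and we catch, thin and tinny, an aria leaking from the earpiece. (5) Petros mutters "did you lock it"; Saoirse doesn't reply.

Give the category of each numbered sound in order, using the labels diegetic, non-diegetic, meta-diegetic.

Sound (1): nothing in the scene produces it; it's an accent added for the audience, so non-diegetic.
(2) it's Petros's unspoken thought, heard only by the audience via his subjectivity → meta-diegetic.
(3) is non-diegetic: external voice-over — not a character, not heard by anyone in the scene.
(4) the earpiece is a real device on Petros's head — source music → diegetic.
(5) is diegetic: Petros is a character speaking aloud in the scene.

non-diegetic, meta-diegetic, non-diegetic, diegetic, diegetic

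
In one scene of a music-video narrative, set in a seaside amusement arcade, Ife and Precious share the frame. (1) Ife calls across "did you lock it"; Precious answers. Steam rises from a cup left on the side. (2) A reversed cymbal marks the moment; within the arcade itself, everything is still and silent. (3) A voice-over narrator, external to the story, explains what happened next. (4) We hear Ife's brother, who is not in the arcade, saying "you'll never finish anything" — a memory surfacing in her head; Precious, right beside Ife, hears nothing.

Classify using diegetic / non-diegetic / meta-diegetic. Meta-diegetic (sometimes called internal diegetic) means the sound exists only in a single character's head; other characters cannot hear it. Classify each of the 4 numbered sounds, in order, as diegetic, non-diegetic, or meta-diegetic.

diegetic, non-diegetic, non-diegetic, meta-diegetic

(1) spoken by a character present in the story world → diegetic.
(2) an editorial stinger — it belongs to the cut, not the story world → non-diegetic.
Sound (3): commentary laid over the scene from outside the fiction, so non-diegetic.
Sound (4): a remembered line, private to Ife — not present in the room, not audible to Precious, so meta-diegetic.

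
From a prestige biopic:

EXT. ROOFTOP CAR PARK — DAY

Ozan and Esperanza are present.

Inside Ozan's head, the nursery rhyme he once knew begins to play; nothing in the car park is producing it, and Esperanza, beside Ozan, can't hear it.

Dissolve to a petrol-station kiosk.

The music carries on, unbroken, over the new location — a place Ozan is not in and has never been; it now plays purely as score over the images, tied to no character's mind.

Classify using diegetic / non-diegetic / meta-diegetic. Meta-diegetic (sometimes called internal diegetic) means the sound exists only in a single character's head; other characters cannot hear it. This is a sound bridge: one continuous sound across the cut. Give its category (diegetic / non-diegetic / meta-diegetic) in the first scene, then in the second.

Scene one: the music exists only inside Ozan's mind; Esperanza can't hear it → meta-diegetic.
Scene two: it's detached from Ozan entirely and plays over unrelated images with no in-world source — conventional underscore → non-diegetic.

meta-diegetic, non-diegetic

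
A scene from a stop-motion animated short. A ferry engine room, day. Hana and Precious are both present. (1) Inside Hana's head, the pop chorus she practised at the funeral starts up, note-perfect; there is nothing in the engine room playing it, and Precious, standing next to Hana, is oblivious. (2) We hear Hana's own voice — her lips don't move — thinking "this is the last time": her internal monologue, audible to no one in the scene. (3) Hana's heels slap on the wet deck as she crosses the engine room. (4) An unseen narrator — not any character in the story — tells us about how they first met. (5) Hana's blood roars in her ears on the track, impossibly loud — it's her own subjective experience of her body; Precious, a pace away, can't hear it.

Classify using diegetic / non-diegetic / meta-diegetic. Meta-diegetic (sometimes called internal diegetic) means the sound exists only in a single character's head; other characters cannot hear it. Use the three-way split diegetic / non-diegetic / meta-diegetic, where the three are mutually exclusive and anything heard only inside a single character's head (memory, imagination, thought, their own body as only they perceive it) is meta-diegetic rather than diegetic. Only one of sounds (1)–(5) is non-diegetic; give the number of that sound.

4

Sound (1): remembered music, private to Hana — Precious is oblivious because it isn't in the room, so meta-diegetic.
(2) is meta-diegetic: Hana's thought-voice: a private mental sound no other character can hear.
Sound (3): a character's body making contact with the set — an in-world sound, so diegetic.
Sound (4): commentary laid over the scene from outside the fiction, so non-diegetic.
Sound (5): a subjective body sound — Hana's private perception, inaudible to Precious, so meta-diegetic.
Only (4) is non-diegetic.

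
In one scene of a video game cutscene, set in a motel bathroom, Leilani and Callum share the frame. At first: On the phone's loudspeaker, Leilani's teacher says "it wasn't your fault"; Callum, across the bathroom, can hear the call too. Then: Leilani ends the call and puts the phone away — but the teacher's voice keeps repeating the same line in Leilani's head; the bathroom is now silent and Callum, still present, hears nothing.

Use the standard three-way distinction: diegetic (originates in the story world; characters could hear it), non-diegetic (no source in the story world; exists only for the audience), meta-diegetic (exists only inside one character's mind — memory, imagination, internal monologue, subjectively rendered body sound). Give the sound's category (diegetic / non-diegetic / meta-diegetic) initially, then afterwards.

Initially: the loudspeaker is an in-world source; both Leilani and Callum hear the call → diegetic.
Afterwards: with the phone off, the voice continues only as Leilani's private mental replay — Callum can't hear it → meta-diegetic.

diegetic, meta-diegetic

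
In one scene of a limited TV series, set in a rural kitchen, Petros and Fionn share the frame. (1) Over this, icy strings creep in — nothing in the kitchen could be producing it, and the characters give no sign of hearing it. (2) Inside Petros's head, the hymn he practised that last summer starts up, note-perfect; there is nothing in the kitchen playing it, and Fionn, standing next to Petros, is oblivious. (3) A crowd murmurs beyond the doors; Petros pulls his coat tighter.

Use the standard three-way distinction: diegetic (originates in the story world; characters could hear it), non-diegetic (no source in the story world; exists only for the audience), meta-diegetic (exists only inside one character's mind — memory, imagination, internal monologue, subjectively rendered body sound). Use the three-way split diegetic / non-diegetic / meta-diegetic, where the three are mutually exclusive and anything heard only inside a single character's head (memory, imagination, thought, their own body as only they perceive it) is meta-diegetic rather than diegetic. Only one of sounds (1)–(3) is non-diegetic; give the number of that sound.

(1) is non-diegetic: nothing in the kitchen produces it and the characters don't hear it — pure soundtrack.
(2) is meta-diegetic: remembered music, private to Petros — Fionn is oblivious because it isn't in the room.
(3) is diegetic: a crowd is part of the location's real environment.
Only (1) is non-diegetic.

1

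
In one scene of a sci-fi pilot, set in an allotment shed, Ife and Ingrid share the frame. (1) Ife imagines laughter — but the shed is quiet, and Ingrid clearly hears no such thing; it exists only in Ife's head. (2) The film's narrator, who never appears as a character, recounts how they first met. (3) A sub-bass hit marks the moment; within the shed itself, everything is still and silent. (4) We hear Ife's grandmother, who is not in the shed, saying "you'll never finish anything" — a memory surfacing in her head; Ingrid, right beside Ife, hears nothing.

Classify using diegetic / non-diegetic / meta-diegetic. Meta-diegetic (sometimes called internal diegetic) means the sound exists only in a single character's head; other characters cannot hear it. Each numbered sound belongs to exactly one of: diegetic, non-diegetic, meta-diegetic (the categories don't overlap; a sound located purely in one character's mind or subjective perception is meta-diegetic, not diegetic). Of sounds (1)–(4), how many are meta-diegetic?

2

Sound (1): subjective to Ife: the shed is silent and Ingrid hears nothing, so meta-diegetic.
Sound (2): external voice-over — not a character, not heard by anyone in the scene, so non-diegetic.
Sound (3): an editorial stinger — it belongs to the cut, not the story world, so non-diegetic.
Sound (4): the voice is a memory playing only inside Ife's mind; Ingrid can't hear it, so meta-diegetic.
Meta-diegetic: (1), (4) — that's 2.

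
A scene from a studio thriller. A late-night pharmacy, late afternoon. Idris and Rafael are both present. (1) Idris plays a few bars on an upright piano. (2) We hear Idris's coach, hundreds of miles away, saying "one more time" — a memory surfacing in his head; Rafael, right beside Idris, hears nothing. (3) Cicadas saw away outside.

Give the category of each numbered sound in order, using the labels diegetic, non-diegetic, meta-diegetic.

diegetic, meta-diegetic, diegetic

(1) is diegetic: the instrument and the performer are both in the scene.
(2) is meta-diegetic: a remembered line, private to Idris — not present in the room, not audible to Rafael.
Sound (3): it's the actual ambient sound of the location, so diegetic.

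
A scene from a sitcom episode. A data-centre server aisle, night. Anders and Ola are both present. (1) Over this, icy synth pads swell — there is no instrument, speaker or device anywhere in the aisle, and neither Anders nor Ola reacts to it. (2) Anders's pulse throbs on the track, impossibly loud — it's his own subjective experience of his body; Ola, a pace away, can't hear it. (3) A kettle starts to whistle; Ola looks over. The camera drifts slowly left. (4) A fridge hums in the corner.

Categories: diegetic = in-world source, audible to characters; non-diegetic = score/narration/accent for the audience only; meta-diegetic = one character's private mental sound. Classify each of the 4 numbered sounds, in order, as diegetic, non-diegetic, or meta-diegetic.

(1) is non-diegetic: it has no source in the story world and no character can hear it — it's underscore.
(2) is meta-diegetic: a subjective body sound — Anders's private perception, inaudible to Ola.
Sound (3): a kettle is a real object/event in the scene's world, so diegetic.
(4) a fridge is part of the location's real environment → diegetic.

non-diegetic, meta-diegetic, diegetic, diegetic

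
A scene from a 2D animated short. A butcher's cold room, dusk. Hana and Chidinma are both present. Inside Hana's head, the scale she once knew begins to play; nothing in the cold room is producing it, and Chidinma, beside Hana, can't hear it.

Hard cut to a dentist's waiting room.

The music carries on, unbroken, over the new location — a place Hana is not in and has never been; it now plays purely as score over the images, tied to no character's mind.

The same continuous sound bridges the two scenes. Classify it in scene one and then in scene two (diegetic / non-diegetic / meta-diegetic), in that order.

Scene one: the music exists only inside Hana's mind; Chidinma can't hear it → meta-diegetic.
Scene two: it's detached from Hana entirely and plays over unrelated images with no in-world source — conventional underscore → non-diegetic.

meta-diegetic, non-diegetic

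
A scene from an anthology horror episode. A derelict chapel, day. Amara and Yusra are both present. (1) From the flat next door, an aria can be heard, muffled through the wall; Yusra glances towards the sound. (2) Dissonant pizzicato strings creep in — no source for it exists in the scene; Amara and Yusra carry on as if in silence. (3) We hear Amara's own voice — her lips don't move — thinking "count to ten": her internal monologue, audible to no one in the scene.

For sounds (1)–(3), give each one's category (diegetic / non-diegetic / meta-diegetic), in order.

diegetic, non-diegetic, meta-diegetic

(1) off-screen diegetic: the source is out of frame but still in the story's space → diegetic.
(2) is non-diegetic: it has no source in the story world and no character can hear it — it's underscore.
Sound (3): it's Amara's unspoken thought, heard only by the audience via her subjectivity, so meta-diegetic.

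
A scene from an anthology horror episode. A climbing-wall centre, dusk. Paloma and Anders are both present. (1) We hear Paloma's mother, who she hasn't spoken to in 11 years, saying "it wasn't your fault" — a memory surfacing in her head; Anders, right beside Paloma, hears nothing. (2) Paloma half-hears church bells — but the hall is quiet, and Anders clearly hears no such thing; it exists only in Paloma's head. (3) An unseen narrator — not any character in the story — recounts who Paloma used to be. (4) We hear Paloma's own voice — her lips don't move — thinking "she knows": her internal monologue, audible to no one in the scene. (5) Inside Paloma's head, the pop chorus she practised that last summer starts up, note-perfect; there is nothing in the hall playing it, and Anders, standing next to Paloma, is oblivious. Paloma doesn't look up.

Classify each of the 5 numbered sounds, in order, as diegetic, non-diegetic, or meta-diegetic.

(1) is meta-diegetic: the voice is a memory playing only inside Paloma's mind; Anders can't hear it.
(2) is meta-diegetic: the sound is imagined by Paloma; nothing in the story world is producing it and Anders can't hear it.
(3) is non-diegetic: commentary laid over the scene from outside the fiction.
(4) is meta-diegetic: it's Paloma's unspoken thought, heard only by the audience via her subjectivity.
(5) is meta-diegetic: remembered music, private to Paloma — Anders is oblivious because it isn't in the room.

meta-diegetic, meta-diegetic, non-diegetic, meta-diegetic, meta-diegetic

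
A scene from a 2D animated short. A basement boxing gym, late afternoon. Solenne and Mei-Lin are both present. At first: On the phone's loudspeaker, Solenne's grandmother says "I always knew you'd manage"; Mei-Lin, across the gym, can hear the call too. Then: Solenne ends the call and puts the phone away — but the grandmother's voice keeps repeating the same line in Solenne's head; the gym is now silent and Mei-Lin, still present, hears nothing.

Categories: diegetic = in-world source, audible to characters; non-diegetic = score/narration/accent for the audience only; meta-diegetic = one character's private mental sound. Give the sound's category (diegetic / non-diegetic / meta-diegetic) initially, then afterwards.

Initially: the loudspeaker is an in-world source; both Solenne and Mei-Lin hear the call → diegetic.
Afterwards: with the phone off, the voice continues only as Solenne's private mental replay — Mei-Lin can't hear it → meta-diegetic.

diegetic, meta-diegetic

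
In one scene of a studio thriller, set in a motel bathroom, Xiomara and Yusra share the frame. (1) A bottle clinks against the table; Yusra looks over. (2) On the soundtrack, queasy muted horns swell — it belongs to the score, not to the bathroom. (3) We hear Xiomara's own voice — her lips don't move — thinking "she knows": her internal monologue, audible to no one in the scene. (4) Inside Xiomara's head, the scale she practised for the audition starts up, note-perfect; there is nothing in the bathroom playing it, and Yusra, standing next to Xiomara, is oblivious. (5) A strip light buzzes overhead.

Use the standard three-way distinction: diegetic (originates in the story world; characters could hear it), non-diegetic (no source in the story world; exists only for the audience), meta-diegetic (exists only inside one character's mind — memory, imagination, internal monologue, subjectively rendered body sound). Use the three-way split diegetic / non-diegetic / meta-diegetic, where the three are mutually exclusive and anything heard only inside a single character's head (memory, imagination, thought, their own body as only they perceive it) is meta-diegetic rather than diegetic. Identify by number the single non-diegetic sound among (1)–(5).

2

(1) is diegetic: a bottle is a real object/event in the scene's world.
(2) is non-diegetic: it has no source in the story world and no character can hear it — it's underscore.
Sound (3): internal monologue — inside Xiomara's mind, not spoken into the scene, so meta-diegetic.
Sound (4): the music is a memory playing inside Xiomara's mind alone; no real-world source, Yusra can't hear it, so meta-diegetic.
Sound (5): ambient/room sound belonging to the story's physical space, so diegetic.
Only (2) is non-diegetic.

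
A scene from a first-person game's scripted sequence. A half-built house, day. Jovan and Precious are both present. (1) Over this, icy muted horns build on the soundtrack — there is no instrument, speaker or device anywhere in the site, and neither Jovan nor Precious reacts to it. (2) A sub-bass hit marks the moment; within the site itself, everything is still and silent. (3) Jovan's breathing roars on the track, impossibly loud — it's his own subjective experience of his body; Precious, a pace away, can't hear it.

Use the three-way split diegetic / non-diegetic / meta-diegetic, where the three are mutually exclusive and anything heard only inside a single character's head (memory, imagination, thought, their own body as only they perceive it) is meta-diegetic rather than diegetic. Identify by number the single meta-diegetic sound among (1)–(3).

(1) is non-diegetic: nothing in the site produces it and the characters don't hear it — pure soundtrack.
Sound (2): an editorial stinger — it belongs to the cut, not the story world, so non-diegetic.
(3) point-of-audition from inside Jovan's body; not a sound in the room → meta-diegetic.
Only (3) is meta-diegetic.

3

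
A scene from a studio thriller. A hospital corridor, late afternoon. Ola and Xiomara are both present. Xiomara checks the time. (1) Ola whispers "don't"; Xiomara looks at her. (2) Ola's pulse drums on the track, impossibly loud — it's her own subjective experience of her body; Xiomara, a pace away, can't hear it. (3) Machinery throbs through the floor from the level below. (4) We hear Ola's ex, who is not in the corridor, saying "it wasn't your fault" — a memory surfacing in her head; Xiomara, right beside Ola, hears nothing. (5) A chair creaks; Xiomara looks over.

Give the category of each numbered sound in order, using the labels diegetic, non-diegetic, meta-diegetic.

diegetic, meta-diegetic, diegetic, meta-diegetic, diegetic

(1) Ola is a character speaking aloud in the scene → diegetic.
(2) is meta-diegetic: it's Ola's internal bodily sensation rendered as sound; only Ola 'hears' it.
(3) is diegetic: it's the actual ambient sound of the location.
Sound (4): a remembered line, private to Ola — not present in the room, not audible to Xiomara, so meta-diegetic.
(5) the sound comes from a chair physically present in the location → diegetic.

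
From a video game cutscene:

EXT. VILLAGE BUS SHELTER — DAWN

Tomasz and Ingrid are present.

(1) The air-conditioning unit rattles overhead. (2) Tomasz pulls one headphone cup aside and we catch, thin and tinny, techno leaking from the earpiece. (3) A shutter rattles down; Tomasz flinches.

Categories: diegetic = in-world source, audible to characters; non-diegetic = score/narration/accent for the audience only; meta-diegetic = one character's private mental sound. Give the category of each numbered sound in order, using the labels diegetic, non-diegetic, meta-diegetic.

Sound (1): it's the actual ambient sound of the location, so diegetic.
Sound (2): the headphones are an on-screen source, so diegetic.
(3) a shutter is a real object/event in the scene's world → diegetic.

diegetic, diegetic, diegetic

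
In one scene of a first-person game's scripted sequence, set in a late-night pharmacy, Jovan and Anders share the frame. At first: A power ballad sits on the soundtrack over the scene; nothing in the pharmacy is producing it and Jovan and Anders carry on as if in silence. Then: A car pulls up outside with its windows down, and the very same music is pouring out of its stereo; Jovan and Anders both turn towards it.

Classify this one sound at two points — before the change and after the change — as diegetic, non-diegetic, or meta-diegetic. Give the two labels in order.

Before the change: no in-world source exists and no character can hear it — underscore → non-diegetic.
After the change: the car stereo is now a real source in the story world and the characters hear it → diegetic.

non-diegetic, diegetic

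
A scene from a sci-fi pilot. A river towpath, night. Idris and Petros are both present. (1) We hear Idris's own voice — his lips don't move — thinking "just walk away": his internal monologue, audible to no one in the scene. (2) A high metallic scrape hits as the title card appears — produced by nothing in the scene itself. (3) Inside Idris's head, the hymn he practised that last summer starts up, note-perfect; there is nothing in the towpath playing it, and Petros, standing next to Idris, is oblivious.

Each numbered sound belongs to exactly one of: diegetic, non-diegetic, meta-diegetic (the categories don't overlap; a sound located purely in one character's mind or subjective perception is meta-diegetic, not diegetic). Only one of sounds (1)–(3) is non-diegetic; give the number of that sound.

2

Sound (1): Idris's thought-voice: a private mental sound no other character can hear, so meta-diegetic.
Sound (2): an editorial stinger — it belongs to the cut, not the story world, so non-diegetic.
(3) it lives in Idris's subjectivity, not in the towpath → meta-diegetic.
Only (2) is non-diegetic.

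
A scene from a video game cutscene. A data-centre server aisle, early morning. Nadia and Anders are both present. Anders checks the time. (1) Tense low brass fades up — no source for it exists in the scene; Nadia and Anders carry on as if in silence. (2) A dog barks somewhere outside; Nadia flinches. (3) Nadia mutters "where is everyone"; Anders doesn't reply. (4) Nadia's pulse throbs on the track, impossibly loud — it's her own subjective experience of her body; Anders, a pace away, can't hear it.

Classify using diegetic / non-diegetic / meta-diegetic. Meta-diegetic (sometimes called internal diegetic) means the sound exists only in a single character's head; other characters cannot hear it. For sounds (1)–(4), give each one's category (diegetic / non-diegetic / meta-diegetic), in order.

Sound (1): nothing in the aisle produces it and the characters don't hear it — pure soundtrack, so non-diegetic.
(2) is diegetic: a dog is a real object/event in the scene's world.
Sound (3): Nadia is a character speaking aloud in the scene, so diegetic.
(4) is meta-diegetic: it's Nadia's internal bodily sensation rendered as sound; only Nadia 'hears' it.

non-diegetic, diegetic, diegetic, meta-diegetic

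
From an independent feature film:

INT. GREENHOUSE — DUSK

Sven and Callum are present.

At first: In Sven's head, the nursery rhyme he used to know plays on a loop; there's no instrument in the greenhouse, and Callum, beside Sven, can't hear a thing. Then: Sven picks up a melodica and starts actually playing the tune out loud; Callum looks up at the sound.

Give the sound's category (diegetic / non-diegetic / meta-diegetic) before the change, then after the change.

meta-diegetic, diegetic

Before the change: the tune exists only as Sven's private memory; Callum can't hear it → meta-diegetic.
After the change: Sven is now producing it live on a melodica, in the room, and Callum hears it → diegetic.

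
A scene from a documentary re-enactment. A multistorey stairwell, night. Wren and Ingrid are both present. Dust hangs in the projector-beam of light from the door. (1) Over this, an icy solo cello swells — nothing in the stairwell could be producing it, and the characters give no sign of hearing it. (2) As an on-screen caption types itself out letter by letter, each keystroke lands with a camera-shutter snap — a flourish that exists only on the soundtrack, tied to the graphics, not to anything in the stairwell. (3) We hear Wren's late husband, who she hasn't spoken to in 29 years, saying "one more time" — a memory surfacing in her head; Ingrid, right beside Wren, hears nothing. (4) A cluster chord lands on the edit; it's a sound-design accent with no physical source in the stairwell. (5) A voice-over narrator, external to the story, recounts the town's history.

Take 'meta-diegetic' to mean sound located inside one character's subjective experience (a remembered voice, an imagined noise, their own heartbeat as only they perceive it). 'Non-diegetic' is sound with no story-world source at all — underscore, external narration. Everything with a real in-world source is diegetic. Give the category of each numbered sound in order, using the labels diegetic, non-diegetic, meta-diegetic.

(1) is non-diegetic: it has no source in the story world and no character can hear it — it's underscore.
(2) it accompanies on-screen graphics, not anything inside the story world → non-diegetic.
(3) is meta-diegetic: it's Wren's recollection rendered as sound; the other character can't hear it.
(4) is non-diegetic: nothing in the scene produces it; it's an accent added for the audience.
(5) is non-diegetic: commentary laid over the scene from outside the fiction.

non-diegetic, non-diegetic, meta-diegetic, non-diegetic, non-diegetic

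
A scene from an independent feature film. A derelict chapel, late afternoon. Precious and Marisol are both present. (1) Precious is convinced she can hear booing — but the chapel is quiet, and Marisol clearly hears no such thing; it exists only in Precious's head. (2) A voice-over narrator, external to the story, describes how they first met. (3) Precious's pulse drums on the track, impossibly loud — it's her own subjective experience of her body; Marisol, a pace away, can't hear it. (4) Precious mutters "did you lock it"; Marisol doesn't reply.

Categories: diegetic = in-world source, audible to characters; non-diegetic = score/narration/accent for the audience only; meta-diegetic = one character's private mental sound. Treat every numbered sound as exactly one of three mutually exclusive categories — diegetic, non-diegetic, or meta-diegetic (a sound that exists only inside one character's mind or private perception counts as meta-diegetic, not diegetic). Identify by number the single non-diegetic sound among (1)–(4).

(1) is meta-diegetic: the sound is imagined by Precious; nothing in the story world is producing it and Marisol can't hear it.
(2) is non-diegetic: external voice-over — not a character, not heard by anyone in the scene.
(3) a subjective body sound — Precious's private perception, inaudible to Marisol → meta-diegetic.
Sound (4): spoken by a character present in the story world, so diegetic.
Only (2) is non-diegetic.

2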